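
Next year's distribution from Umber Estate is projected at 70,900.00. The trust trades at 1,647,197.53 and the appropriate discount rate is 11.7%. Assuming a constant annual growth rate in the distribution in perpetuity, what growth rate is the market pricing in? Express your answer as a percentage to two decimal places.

P = D₁/(r−g) ⇒ g = r − D₁/P = 0.117 − 70,900.00/1,647,197.53 = 0.073957

7.40%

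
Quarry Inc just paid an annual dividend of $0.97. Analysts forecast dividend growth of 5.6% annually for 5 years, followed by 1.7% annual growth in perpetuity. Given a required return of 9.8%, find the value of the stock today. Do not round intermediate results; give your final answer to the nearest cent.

D_1 = 1.02432
D_2 = 1.08168
D_3 = 1.14226
D_4 = 1.20622
D_5 = 1.27377
Terminal value at year 5: TV = D_5×(1+g_2)/(r−g_2) = 1.29543/0.081 = 15.99290
P_0 = D_1/(1+r)^1 + D_2/(1+r)^2 + D_3/(1+r)^3 + D_4/(1+r)^4 + D_5/(1+r)^5 + TV/(1+r)^5
    = 0.93290 + 0.89721 + 0.86289 + 0.82989 + 0.79814 + 10.02110 = 14.34213

$14.34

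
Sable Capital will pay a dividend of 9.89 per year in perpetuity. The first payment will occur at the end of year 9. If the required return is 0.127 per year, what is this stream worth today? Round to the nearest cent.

29.92

Value at end of year 8: C / r = 9.89 / 0.127 = 77.8740
Discount to today: PV = 77.8740 / (1 + 0.127)^8 = 77.8740 / 2.602504 = 29.92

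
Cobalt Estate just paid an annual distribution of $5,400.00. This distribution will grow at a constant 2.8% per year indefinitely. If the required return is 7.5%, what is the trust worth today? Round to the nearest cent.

D₁ = D₀ × (1 + g) = $5,400.00 × 1.028 = $5,551.2000
Growing perpetuity: P = D₁ / (r − g) = $5,551.2000 / (0.075 − 0.028) = $118,110.64

$118110.64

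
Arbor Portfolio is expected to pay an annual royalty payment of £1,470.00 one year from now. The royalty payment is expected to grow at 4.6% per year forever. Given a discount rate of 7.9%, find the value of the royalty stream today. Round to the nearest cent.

Growing perpetuity: P = D₁ / (r − g) = £1,470.0000 / (0.079 − 0.046) = £44,545.45

£44545.45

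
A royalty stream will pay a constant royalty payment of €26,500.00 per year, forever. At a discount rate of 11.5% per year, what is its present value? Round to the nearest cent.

€230434.78

Level perpetuity: PV = C / r = €26,500.00 / 0.115 = €230,434.78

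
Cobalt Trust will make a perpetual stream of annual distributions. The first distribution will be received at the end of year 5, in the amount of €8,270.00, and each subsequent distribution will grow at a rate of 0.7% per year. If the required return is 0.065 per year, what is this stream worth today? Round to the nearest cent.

Value at end of year 4: C₁ / (r − g) = €8,270.00 / (0.065 − 0.007) = €142,586.2069
Discount to today: PV = €142,586.2069 / (1 + 0.065)^4 = €142,586.2069 / 1.286466 = €110,835.55

€110835.55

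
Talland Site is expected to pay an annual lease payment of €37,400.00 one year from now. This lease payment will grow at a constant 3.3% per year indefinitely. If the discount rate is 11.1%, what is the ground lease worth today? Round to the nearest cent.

Growing perpetuity: P = D₁ / (r − g) = €37,400.0000 / (0.111 − 0.033) = €479,487.18

€479487.18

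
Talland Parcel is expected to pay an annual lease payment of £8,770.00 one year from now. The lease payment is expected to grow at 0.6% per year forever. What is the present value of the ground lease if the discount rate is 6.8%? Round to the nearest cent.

£141451.61

Growing perpetuity: P = D₁ / (r − g) = £8,770.0000 / (0.068 − 0.006) = £141,451.61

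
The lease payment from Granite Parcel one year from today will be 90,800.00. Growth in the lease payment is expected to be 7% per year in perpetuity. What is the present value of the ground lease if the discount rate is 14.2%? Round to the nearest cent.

Growing perpetuity: P = D₁ / (r − g) = 90,800.0000 / (0.142 − 0.07) = 1,261,111.11

1261111.11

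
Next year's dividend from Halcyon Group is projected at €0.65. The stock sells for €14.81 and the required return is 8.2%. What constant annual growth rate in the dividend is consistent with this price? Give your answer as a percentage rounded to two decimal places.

P = D₁/(r−g) ⇒ g = r − D₁/P = 0.082 − €0.65/€14.81 = 0.038111

3.81%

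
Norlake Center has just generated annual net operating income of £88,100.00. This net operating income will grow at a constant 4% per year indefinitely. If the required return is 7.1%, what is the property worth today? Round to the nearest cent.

D₁ = D₀ × (1 + g) = £88,100.00 × 1.04 = £91,624.0000
Growing perpetuity: P = D₁ / (r − g) = £91,624.0000 / (0.071 − 0.04) = £2,955,612.90

£2955612.90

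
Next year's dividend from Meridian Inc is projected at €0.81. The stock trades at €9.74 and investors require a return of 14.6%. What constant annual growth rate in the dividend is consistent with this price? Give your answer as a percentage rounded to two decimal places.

P = D₁/(r−g) ⇒ g = r − D₁/P = 0.146 − €0.81/€9.74 = 0.062838

6.28%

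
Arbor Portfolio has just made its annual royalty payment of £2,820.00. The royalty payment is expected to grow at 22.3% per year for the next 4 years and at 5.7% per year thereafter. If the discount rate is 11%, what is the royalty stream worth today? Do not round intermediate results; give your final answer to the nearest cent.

£97340.61

D_1 = 3448.86000
D_2 = 4217.95578
D_3 = 5158.55992
D_4 = 6308.91878
Terminal value at year 4: TV = D_4×(1+g_2)/(r−g_2) = 6668.52715/0.053 = 125821.26701
P_0 = D_1/(1+r)^1 + D_2/(1+r)^2 + D_3/(1+r)^3 + D_4/(1+r)^4 + TV/(1+r)^4
    = 3107.08108 + 3423.38753 + 3771.89455 + 4155.88021 + 82882.36578 = 97340.60917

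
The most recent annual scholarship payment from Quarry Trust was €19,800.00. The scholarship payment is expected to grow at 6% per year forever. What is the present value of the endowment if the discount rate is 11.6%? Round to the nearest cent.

€374785.71

D₁ = D₀ × (1 + g) = €19,800.00 × 1.06 = €20,988.0000
Growing perpetuity: P = D₁ / (r − g) = €20,988.0000 / (0.116 − 0.06) = €374,785.71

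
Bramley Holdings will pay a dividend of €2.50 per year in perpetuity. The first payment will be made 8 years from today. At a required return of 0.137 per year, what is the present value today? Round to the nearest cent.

Value at end of year 7: C / r = €2.50 / 0.137 = €18.2482
Discount to today: PV = €18.2482 / (1 + 0.137)^7 = €18.2482 / 2.456537 = €7.43

€7.43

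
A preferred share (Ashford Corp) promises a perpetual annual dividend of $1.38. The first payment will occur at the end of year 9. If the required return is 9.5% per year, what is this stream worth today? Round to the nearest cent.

Value at end of year 8: C / r = $1.38 / 0.095 = $14.5263
Discount to today: PV = $14.5263 / (1 + 0.095)^8 = $14.5263 / 2.066869 = $7.03

$7.03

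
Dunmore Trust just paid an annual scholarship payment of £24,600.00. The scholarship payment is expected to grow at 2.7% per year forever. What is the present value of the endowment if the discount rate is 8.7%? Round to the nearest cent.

£421070.00

D₁ = D₀ × (1 + g) = £24,600.00 × 1.027 = £25,264.2000
Growing perpetuity: P = D₁ / (r − g) = £25,264.2000 / (0.087 − 0.027) = £421,070.00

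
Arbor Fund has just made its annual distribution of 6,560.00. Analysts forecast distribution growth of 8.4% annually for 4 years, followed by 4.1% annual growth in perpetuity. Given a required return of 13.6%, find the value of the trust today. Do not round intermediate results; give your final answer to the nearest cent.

D_1 = 7111.04000
D_2 = 7708.36736
D_3 = 8355.87022
D_4 = 9057.76332
Terminal value at year 4: TV = D_4×(1+g_2)/(r−g_2) = 9429.13161/0.095 = 99254.01697
P_0 = D_1/(1+r)^1 + D_2/(1+r)^2 + D_3/(1+r)^3 + D_4/(1+r)^4 + TV/(1+r)^4
    = 6259.71831 + 5973.18191 + 5699.76161 + 5438.85703 + 59598.42281 = 82969.94167

82969.94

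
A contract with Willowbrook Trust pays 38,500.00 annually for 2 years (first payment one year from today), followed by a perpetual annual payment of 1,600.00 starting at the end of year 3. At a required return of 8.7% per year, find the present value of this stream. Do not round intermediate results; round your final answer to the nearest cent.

83567.11

PV of 2-year annuity: 38,500.00 × [1 − (1+0.087)^−2] / 0.087 = 68002.37650
Perpetuity value at year 2: 1,600.00 / 0.087 = 18390.80460
PV of perpetuity: 18390.80460 / (1+0.087)^2 = 15564.73181
Total PV = 68002.37650 + 15564.73181 = 83567.10831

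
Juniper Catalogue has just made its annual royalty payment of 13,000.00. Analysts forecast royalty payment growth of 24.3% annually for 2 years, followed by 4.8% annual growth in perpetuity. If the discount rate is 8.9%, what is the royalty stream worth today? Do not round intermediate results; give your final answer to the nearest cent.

464694.75

D_1 = 16159.00000
D_2 = 20085.63700
Terminal value at year 2: TV = D_2×(1+g_2)/(r−g_2) = 21049.74758/0.041 = 513408.47746
P_0 = D_1/(1+r)^1 + D_2/(1+r)^2 + TV/(1+r)^2
    = 14838.38384 + 16936.74115 + 432919.62741 = 464694.75240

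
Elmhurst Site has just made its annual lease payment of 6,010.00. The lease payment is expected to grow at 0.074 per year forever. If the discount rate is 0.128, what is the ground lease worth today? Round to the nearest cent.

119532.22

D₁ = D₀ × (1 + g) = 6,010.00 × 1.074 = 6,454.7400
Growing perpetuity: P = D₁ / (r − g) = 6,454.7400 / (0.128 − 0.074) = 119,532.22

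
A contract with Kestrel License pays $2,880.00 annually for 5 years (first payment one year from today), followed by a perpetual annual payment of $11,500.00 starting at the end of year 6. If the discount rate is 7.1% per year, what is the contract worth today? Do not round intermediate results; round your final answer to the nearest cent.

PV of 5-year annuity: $2,880.00 × [1 − (1+0.071)^−5] / 0.071 = 11777.01813
Perpetuity value at year 5: $11,500.00 / 0.071 = 161971.83099
PV of perpetuity: 161971.83099 / (1+0.071)^5 = 114945.54333
Total PV = 11777.01813 + 114945.54333 = 126722.56146

$126722.56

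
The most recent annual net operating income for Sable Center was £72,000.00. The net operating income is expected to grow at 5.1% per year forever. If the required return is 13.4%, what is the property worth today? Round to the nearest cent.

D₁ = D₀ × (1 + g) = £72,000.00 × 1.051 = £75,672.0000
Growing perpetuity: P = D₁ / (r − g) = £75,672.0000 / (0.134 − 0.051) = £911,710.84

£911710.84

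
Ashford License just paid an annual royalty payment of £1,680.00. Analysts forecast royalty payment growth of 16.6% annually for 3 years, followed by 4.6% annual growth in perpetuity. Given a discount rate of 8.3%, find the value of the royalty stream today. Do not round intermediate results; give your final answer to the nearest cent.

D_1 = 1958.88000
D_2 = 2284.05408
D_3 = 2663.20706
Terminal value at year 3: TV = D_3×(1+g_2)/(r−g_2) = 2785.71458/0.037 = 75289.58329
P_0 = D_1/(1+r)^1 + D_2/(1+r)^2 + D_3/(1+r)^3 + TV/(1+r)^3
    = 1808.75346 + 1947.37446 + 2096.61922 + 59271.99206 = 65124.73920

£65124.74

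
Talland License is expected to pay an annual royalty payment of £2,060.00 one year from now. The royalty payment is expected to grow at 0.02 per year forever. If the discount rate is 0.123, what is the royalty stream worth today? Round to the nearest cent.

Growing perpetuity: P = D₁ / (r − g) = £2,060.0000 / (0.123 − 0.02) = £20,000.00

£20000.00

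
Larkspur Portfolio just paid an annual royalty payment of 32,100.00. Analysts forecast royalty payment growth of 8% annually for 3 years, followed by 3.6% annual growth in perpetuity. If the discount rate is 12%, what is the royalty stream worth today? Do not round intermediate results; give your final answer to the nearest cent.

D_1 = 34668.00000
D_2 = 37441.44000
D_3 = 40436.75520
Terminal value at year 3: TV = D_3×(1+g_2)/(r−g_2) = 41892.47839/0.084 = 498719.98080
P_0 = D_1/(1+r)^1 + D_2/(1+r)^2 + D_3/(1+r)^3 + TV/(1+r)^3
    = 30953.57143 + 29848.08673 + 28782.08364 + 354979.03152 = 444562.77332

444562.77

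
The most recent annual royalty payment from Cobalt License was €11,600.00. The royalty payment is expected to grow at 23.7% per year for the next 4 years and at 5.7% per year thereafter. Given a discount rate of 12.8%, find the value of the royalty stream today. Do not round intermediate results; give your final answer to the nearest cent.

D_1 = 14349.20000
D_2 = 17749.96040
D_3 = 21956.70101
D_4 = 27160.43916
Terminal value at year 4: TV = D_4×(1+g_2)/(r−g_2) = 28708.58419/0.071 = 404346.25616
P_0 = D_1/(1+r)^1 + D_2/(1+r)^2 + D_3/(1+r)^3 + D_4/(1+r)^4 + TV/(1+r)^4
    = 12720.92199 + 13950.16001 + 15298.18080 + 16776.46245 + 249756.63114 = 308502.35639

€308502.36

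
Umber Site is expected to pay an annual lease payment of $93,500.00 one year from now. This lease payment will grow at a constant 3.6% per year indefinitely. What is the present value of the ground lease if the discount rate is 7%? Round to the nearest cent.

Growing perpetuity: P = D₁ / (r − g) = $93,500.0000 / (0.07 − 0.036) = $2,750,000.00

$2750000.00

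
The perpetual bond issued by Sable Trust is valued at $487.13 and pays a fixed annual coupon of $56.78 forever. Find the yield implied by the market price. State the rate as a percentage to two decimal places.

11.66%

P = C/r ⇒ r = C/P = $56.78/$487.13 = 0.116560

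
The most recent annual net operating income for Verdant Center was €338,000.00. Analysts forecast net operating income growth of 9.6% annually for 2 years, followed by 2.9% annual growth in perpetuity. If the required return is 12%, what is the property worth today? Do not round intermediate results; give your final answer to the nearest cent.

€4314381.63

D_1 = 370448.00000
D_2 = 406011.00800
Terminal value at year 2: TV = D_2×(1+g_2)/(r−g_2) = 417785.32723/0.091 = 4591047.55200
P_0 = D_1/(1+r)^1 + D_2/(1+r)^2 + TV/(1+r)^2
    = 330757.14286 + 323669.48980 + 3659955.00000 = 4314381.63265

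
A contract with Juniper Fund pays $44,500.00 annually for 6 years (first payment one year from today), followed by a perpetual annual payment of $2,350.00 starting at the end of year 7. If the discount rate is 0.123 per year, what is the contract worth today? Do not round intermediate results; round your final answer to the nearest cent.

PV of 6-year annuity: $44,500.00 × [1 − (1+0.123)^−6] / 0.123 = 181413.61046
Perpetuity value at year 6: $2,350.00 / 0.123 = 19105.69106
PV of perpetuity: 19105.69106 / (1+0.123)^6 = 9525.42174
Total PV = 181413.61046 + 9525.42174 = 190939.03220

$190939.03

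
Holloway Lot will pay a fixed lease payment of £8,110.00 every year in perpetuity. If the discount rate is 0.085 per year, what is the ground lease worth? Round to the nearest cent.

£95411.76

Level perpetuity: PV = C / r = £8,110.00 / 0.085 = £95,411.76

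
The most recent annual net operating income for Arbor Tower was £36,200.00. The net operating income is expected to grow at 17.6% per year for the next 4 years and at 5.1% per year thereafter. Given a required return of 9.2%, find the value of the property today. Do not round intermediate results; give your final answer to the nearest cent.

£1423020.04

D_1 = 42571.20000
D_2 = 50063.73120
D_3 = 58874.94789
D_4 = 69236.93872
Terminal value at year 4: TV = D_4×(1+g_2)/(r−g_2) = 72768.02259/0.041 = 1774829.81938
P_0 = D_1/(1+r)^1 + D_2/(1+r)^2 + D_3/(1+r)^3 + D_4/(1+r)^4 + TV/(1+r)^4
    = 38984.61538 + 41983.43195 + 45212.92672 + 48690.84416 + 1248148.22464 = 1423020.04285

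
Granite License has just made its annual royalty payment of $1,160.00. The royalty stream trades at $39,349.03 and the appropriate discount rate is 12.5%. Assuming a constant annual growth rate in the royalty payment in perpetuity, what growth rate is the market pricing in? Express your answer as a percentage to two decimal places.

9.28%

P = D₀(1+g)/(r−g) ⇒ P(r−g) = D₀(1+g) ⇒ g(P+D₀) = P·r − D₀
g = (P·r − D₀)/(P + D₀) = ($39,349.03×0.125 − $1,160.00) / ($39,349.03 + $1,160.00) = 0.092785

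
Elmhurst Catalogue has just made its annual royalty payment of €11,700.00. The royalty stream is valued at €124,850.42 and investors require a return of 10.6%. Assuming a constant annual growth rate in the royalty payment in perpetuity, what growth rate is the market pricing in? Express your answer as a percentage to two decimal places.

1.12%

P = D₀(1+g)/(r−g) ⇒ P(r−g) = D₀(1+g) ⇒ g(P+D₀) = P·r − D₀
g = (P·r − D₀)/(P + D₀) = (€124,850.42×0.106 − €11,700.00) / (€124,850.42 + €11,700.00) = 0.011235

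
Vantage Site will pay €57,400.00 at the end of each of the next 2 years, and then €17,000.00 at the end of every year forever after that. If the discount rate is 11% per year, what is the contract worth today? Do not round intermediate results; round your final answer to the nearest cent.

€223731.40

PV of 2-year annuity: €57,400.00 × [1 − (1+0.11)^−2] / 0.11 = 98298.83938
Perpetuity value at year 2: €17,000.00 / 0.11 = 154545.45455
PV of perpetuity: 154545.45455 / (1+0.11)^2 = 125432.55786
Total PV = 98298.83938 + 125432.55786 = 223731.39724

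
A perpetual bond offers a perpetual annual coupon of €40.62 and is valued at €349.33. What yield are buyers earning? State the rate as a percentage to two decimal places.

11.63%

P = C/r ⇒ r = C/P = €40.62/€349.33 = 0.116280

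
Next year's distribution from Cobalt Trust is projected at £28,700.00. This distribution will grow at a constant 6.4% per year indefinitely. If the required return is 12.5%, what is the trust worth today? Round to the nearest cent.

Growing perpetuity: P = D₁ / (r − g) = £28,700.0000 / (0.125 − 0.064) = £470,491.80

£470491.80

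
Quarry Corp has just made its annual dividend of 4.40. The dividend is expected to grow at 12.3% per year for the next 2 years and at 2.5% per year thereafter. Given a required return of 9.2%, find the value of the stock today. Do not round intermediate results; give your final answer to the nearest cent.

D_1 = 4.94120
D_2 = 5.54897
Terminal value at year 2: TV = D_2×(1+g_2)/(r−g_2) = 5.68769/0.067 = 84.89092
P_0 = D_1/(1+r)^1 + D_2/(1+r)^2 + TV/(1+r)^2
    = 4.52491 + 4.65336 + 71.18951 = 80.36778

80.37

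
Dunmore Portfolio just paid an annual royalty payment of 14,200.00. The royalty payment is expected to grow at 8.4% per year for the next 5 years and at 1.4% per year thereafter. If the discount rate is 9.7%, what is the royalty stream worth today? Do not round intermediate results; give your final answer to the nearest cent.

231956.55

D_1 = 15392.80000
D_2 = 16685.79520
D_3 = 18087.40200
D_4 = 19606.74376
D_5 = 21253.71024
Terminal value at year 5: TV = D_5×(1+g_2)/(r−g_2) = 21551.26218/0.083 = 259653.76125
P_0 = D_1/(1+r)^1 + D_2/(1+r)^2 + D_3/(1+r)^3 + D_4/(1+r)^4 + D_5/(1+r)^5 + TV/(1+r)^5
    = 14031.72288 + 13865.43993 + 13701.12751 + 13538.76228 + 13378.32116 + 163441.17662 = 231956.55039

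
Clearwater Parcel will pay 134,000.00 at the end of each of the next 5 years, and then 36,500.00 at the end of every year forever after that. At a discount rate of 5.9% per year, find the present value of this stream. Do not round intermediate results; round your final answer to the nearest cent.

1030469.24

PV of 5-year annuity: 134,000.00 × [1 − (1+0.059)^−5] / 0.059 = 565995.61968
Perpetuity value at year 5: 36,500.00 / 0.059 = 618644.06780
PV of perpetuity: 618644.06780 / (1+0.059)^5 = 464473.61915
Total PV = 565995.61968 + 464473.61915 = 1030469.23883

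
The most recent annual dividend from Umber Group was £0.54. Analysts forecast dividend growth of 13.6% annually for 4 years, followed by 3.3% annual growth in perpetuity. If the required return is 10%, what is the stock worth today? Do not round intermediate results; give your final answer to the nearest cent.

£11.81

D_1 = 0.61344
D_2 = 0.69687
D_3 = 0.79164
D_4 = 0.89931
Terminal value at year 4: TV = D_4×(1+g_2)/(r−g_2) = 0.92898/0.067 = 13.86541
P_0 = D_1/(1+r)^1 + D_2/(1+r)^2 + D_3/(1+r)^3 + D_4/(1+r)^4 + TV/(1+r)^4
    = 0.55767 + 0.57592 + 0.59477 + 0.61424 + 9.47026 = 11.81287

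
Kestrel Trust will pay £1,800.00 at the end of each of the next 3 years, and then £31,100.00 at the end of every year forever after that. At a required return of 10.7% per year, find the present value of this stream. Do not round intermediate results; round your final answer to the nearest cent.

PV of 3-year annuity: £1,800.00 × [1 − (1+0.107)^−3] / 0.107 = 4421.73951
Perpetuity value at year 3: £31,100.00 / 0.107 = 290654.20561
PV of perpetuity: 290654.20561 / (1+0.107)^3 = 214256.37297
Total PV = 4421.73951 + 214256.37297 = 218678.11248

£218678.11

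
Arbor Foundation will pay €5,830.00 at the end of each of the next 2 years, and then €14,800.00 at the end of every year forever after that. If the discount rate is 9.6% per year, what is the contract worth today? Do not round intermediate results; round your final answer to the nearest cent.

€138514.93

PV of 2-year annuity: €5,830.00 × [1 − (1+0.096)^−2] / 0.096 = 10172.75827
Perpetuity value at year 2: €14,800.00 / 0.096 = 154166.66667
PV of perpetuity: 154166.66667 / (1+0.096)^2 = 128342.16882
Total PV = 10172.75827 + 128342.16882 = 138514.92710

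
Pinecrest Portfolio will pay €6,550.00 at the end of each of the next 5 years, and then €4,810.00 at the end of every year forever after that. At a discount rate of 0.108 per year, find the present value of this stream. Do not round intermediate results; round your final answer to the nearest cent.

€51000.38

PV of 5-year annuity: €6,550.00 × [1 − (1+0.108)^−5] / 0.108 = 24330.41422
Perpetuity value at year 5: €4,810.00 / 0.108 = 44537.03704
PV of perpetuity: 44537.03704 / (1+0.108)^5 = 26669.96949
Total PV = 24330.41422 + 26669.96949 = 51000.38372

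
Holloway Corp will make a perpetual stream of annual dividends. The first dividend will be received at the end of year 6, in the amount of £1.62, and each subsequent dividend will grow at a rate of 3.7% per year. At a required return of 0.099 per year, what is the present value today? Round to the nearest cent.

Value at end of year 5: C₁ / (r − g) = £1.62 / (0.099 − 0.037) = £26.1290
Discount to today: PV = £26.1290 / (1 + 0.099)^5 = £26.1290 / 1.603203 = £16.30

£16.30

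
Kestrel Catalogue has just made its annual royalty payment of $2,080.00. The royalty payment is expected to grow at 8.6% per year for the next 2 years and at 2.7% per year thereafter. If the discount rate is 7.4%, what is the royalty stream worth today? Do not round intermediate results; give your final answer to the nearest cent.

$50701.51

D_1 = 2258.88000
D_2 = 2453.14368
Terminal value at year 2: TV = D_2×(1+g_2)/(r−g_2) = 2519.37856/0.047 = 53603.79914
P_0 = D_1/(1+r)^1 + D_2/(1+r)^2 + TV/(1+r)^2
    = 2103.24022 + 2126.74011 + 46471.53399 = 50701.51432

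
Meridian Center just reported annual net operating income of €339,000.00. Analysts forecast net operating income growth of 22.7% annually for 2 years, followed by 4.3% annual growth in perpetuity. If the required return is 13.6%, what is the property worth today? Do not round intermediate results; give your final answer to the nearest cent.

D_1 = 415953.00000
D_2 = 510374.33100
Terminal value at year 2: TV = D_2×(1+g_2)/(r−g_2) = 532320.42723/0.093 = 5723875.56165
P_0 = D_1/(1+r)^1 + D_2/(1+r)^2 + TV/(1+r)^2
    = 366155.80986 + 395486.95308 + 4435407.44151 = 5197050.20445

€5197050.20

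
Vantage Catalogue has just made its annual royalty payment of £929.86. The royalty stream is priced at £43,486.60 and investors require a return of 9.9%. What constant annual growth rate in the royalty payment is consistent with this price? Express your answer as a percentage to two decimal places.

P = D₀(1+g)/(r−g) ⇒ P(r−g) = D₀(1+g) ⇒ g(P+D₀) = P·r − D₀
g = (P·r − D₀)/(P + D₀) = (£43,486.60×0.099 − £929.86) / (£43,486.60 + £929.86) = 0.075992

7.60%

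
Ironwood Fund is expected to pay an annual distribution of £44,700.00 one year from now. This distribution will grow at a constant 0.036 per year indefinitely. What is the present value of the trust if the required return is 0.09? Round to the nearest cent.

£827777.78

Growing perpetuity: P = D₁ / (r − g) = £44,700.0000 / (0.09 − 0.036) = £827,777.78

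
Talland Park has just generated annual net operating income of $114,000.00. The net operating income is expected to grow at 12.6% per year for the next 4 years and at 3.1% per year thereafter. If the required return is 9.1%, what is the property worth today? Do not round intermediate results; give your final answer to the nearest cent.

D_1 = 128364.00000
D_2 = 144537.86400
D_3 = 162749.63486
D_4 = 183256.08886
Terminal value at year 4: TV = D_4×(1+g_2)/(r−g_2) = 188937.02761/0.06 = 3148950.46019
P_0 = D_1/(1+r)^1 + D_2/(1+r)^2 + D_3/(1+r)^3 + D_4/(1+r)^4 + TV/(1+r)^4
    = 117657.19523 + 121431.71570 + 125327.32528 + 129347.90859 + 2222628.22921 = 2716392.37401

$2716392.37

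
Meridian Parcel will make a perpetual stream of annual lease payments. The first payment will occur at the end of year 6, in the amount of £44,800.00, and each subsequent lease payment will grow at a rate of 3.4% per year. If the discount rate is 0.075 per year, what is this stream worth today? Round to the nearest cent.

Value at end of year 5: C₁ / (r − g) = £44,800.00 / (0.075 − 0.034) = £1,092,682.9268
Discount to today: PV = £1,092,682.9268 / (1 + 0.075)^5 = £1,092,682.9268 / 1.435629 = £761,117.73

£761117.73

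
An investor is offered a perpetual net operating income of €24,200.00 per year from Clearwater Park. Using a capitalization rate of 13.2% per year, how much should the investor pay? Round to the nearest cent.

Level perpetuity: PV = C / r = €24,200.00 / 0.132 = €183,333.33

€183333.33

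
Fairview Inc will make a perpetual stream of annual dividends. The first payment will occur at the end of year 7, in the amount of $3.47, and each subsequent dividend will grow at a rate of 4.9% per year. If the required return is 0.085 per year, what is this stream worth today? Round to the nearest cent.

Value at end of year 6: C₁ / (r − g) = $3.47 / (0.085 − 0.049) = $96.3889
Discount to today: PV = $96.3889 / (1 + 0.085)^6 = $96.3889 / 1.631468 = $59.08

$59.08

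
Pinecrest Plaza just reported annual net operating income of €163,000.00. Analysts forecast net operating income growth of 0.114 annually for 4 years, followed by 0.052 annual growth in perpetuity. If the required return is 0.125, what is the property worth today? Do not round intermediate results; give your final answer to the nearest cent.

D_1 = 181582.00000
D_2 = 202282.34800
D_3 = 225342.53567
D_4 = 251031.58474
Terminal value at year 4: TV = D_4×(1+g_2)/(r−g_2) = 264085.22715/0.073 = 3617605.85130
P_0 = D_1/(1+r)^1 + D_2/(1+r)^2 + D_3/(1+r)^3 + D_4/(1+r)^4 + TV/(1+r)^4
    = 161406.22222 + 159828.02805 + 158265.26511 + 156717.78252 + 2258453.52339 = 2894670.82128

€2894670.82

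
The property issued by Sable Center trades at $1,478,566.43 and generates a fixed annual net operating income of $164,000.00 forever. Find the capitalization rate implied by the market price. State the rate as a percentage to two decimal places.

P = C/r ⇒ r = C/P = $164,000.00/$1,478,566.43 = 0.110918

11.09%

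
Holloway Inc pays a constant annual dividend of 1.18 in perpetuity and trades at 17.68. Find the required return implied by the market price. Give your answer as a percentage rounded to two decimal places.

6.67%

P = C/r ⇒ r = C/P = 1.18/17.68 = 0.066742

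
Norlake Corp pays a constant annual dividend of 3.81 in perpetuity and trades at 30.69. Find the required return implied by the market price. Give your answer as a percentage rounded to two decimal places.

P = C/r ⇒ r = C/P = 3.81/30.69 = 0.124145

12.41%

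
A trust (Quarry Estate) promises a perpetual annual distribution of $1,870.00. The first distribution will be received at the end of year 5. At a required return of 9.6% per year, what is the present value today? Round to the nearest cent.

Value at end of year 4: C / r = $1,870.00 / 0.096 = $19,479.1667
Discount to today: PV = $19,479.1667 / (1 + 0.096)^4 = $19,479.1667 / 1.442920 = $13,499.83

$13499.83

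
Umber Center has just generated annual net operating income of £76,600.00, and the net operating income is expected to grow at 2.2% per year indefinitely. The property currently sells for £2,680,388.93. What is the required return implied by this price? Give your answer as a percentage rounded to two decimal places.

5.12%

D₁ = £76,600.00 × 1.022 = £78,285.2000
P = D₁/(r − g) ⇒ r = D₁/P + g = £78,285.2000/£2,680,388.93 + 0.022 = 0.029207 + 0.022 = 0.051207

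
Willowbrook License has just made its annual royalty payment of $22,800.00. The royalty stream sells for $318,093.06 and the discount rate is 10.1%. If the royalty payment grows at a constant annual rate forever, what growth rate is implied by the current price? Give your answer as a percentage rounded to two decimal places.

P = D₀(1+g)/(r−g) ⇒ P(r−g) = D₀(1+g) ⇒ g(P+D₀) = P·r − D₀
g = (P·r − D₀)/(P + D₀) = ($318,093.06×0.101 − $22,800.00) / ($318,093.06 + $22,800.00) = 0.027362

2.74%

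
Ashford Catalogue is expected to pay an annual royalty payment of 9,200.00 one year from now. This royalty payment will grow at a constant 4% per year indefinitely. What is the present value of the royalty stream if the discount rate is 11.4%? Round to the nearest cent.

124324.32

Growing perpetuity: P = D₁ / (r − g) = 9,200.0000 / (0.114 − 0.04) = 124,324.32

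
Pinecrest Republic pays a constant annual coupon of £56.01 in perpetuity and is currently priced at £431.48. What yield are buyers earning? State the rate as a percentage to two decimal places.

P = C/r ⇒ r = C/P = £56.01/£431.48 = 0.129809

12.98%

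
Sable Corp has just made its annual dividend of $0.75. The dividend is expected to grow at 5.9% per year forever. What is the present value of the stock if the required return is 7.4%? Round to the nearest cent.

D₁ = D₀ × (1 + g) = $0.75 × 1.059 = $0.7943
Growing perpetuity: P = D₁ / (r − g) = $0.7943 / (0.074 − 0.059) = $52.95

$52.95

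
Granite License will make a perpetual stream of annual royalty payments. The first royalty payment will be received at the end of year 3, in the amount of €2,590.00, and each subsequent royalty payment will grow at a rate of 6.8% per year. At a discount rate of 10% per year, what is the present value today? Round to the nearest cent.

Value at end of year 2: C₁ / (r − g) = €2,590.00 / (0.1 − 0.068) = €80,937.5000
Discount to today: PV = €80,937.5000 / (1 + 0.1)^2 = €80,937.5000 / 1.210000 = €66,890.50

€66890.50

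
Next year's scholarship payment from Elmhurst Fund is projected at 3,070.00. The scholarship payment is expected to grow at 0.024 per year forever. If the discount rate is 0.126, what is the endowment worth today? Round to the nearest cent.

Growing perpetuity: P = D₁ / (r − g) = 3,070.0000 / (0.126 − 0.024) = 30,098.04

30098.04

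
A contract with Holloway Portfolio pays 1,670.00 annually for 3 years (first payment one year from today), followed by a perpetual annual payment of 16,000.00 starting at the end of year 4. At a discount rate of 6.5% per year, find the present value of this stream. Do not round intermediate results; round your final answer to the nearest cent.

PV of 3-year annuity: 1,670.00 × [1 − (1+0.065)^−3] / 0.065 = 4422.95410
Perpetuity value at year 3: 16,000.00 / 0.065 = 246153.84615
PV of perpetuity: 246153.84615 / (1+0.065)^3 = 203778.23798
Total PV = 4422.95410 + 203778.23798 = 208201.19209

208201.19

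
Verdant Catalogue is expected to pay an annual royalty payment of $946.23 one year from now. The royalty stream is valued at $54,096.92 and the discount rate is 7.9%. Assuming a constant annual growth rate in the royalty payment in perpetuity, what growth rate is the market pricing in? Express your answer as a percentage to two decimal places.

6.15%

P = D₁/(r−g) ⇒ g = r − D₁/P = 0.079 − $946.23/$54,096.92 = 0.061509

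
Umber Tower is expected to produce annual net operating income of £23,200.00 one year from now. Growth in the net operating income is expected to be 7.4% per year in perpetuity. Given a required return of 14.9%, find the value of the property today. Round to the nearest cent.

Growing perpetuity: P = D₁ / (r − g) = £23,200.0000 / (0.149 − 0.074) = £309,333.33

£309333.33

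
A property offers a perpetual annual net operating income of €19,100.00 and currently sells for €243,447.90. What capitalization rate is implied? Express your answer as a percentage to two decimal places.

P = C/r ⇒ r = C/P = €19,100.00/€243,447.90 = 0.078456

7.85%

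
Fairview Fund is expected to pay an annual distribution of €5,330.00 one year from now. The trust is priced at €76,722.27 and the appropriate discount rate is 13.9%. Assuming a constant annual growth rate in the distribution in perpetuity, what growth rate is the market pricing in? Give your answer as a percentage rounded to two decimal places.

P = D₁/(r−g) ⇒ g = r − D₁/P = 0.139 − €5,330.00/€76,722.27 = 0.069529

6.95%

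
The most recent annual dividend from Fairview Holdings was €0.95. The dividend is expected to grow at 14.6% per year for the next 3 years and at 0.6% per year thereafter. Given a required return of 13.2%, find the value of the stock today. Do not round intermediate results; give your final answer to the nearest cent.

€10.79

D_1 = 1.08870
D_2 = 1.24765
D_3 = 1.42981
Terminal value at year 3: TV = D_3×(1+g_2)/(r−g_2) = 1.43839/0.126 = 11.41576
P_0 = D_1/(1+r)^1 + D_2/(1+r)^2 + D_3/(1+r)^3 + TV/(1+r)^3
    = 0.96175 + 0.97364 + 0.98569 + 7.86983 = 10.79091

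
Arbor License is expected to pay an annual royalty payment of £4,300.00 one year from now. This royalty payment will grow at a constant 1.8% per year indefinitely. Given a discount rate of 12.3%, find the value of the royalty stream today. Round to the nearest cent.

Growing perpetuity: P = D₁ / (r − g) = £4,300.0000 / (0.123 − 0.018) = £40,952.38

£40952.38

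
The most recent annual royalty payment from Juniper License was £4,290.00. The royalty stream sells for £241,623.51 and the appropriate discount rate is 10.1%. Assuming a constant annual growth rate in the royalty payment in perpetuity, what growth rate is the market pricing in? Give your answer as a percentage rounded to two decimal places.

P = D₀(1+g)/(r−g) ⇒ P(r−g) = D₀(1+g) ⇒ g(P+D₀) = P·r − D₀
g = (P·r − D₀)/(P + D₀) = (£241,623.51×0.101 − £4,290.00) / (£241,623.51 + £4,290.00) = 0.081793

8.18%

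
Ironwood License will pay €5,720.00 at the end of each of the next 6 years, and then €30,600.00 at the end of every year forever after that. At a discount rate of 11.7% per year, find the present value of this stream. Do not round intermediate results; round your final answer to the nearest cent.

PV of 6-year annuity: €5,720.00 × [1 − (1+0.117)^−6] / 0.117 = 23718.43029
Perpetuity value at year 6: €30,600.00 / 0.117 = 261538.46154
PV of perpetuity: 261538.46154 / (1+0.117)^6 = 134653.15265
Total PV = 23718.43029 + 134653.15265 = 158371.58294

€158371.58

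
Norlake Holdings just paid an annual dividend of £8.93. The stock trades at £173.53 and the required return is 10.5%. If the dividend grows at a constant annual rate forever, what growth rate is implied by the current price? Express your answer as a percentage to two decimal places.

P = D₀(1+g)/(r−g) ⇒ P(r−g) = D₀(1+g) ⇒ g(P+D₀) = P·r − D₀
g = (P·r − D₀)/(P + D₀) = (£173.53×0.105 − £8.93) / (£173.53 + £8.93) = 0.050919

5.09%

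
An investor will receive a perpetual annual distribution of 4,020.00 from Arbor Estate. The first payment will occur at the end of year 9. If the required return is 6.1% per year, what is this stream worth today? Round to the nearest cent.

Value at end of year 8: C / r = 4,020.00 / 0.061 = 65,901.6393
Discount to today: PV = 65,901.6393 / (1 + 0.061)^8 = 65,901.6393 / 1.605917 = 41,036.77

41036.77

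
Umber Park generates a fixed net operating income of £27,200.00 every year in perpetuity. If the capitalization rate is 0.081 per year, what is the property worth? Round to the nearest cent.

£335802.47

Level perpetuity: PV = C / r = £27,200.00 / 0.081 = £335,802.47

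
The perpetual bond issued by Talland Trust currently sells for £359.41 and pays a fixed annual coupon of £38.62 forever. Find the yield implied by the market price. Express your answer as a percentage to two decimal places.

P = C/r ⇒ r = C/P = £38.62/£359.41 = 0.107454

10.75%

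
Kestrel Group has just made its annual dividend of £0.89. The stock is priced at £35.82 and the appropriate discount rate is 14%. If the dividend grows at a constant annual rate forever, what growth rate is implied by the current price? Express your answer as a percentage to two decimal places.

P = D₀(1+g)/(r−g) ⇒ P(r−g) = D₀(1+g) ⇒ g(P+D₀) = P·r − D₀
g = (P·r − D₀)/(P + D₀) = (£35.82×0.14 − £0.89) / (£35.82 + £0.89) = 0.112362

11.24%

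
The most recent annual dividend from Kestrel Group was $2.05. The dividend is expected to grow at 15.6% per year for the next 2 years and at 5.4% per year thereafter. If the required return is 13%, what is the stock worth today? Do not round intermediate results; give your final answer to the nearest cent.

$34.00

D_1 = 2.36980
D_2 = 2.73949
Terminal value at year 2: TV = D_2×(1+g_2)/(r−g_2) = 2.88742/0.076 = 37.99238
P_0 = D_1/(1+r)^1 + D_2/(1+r)^2 + TV/(1+r)^2
    = 2.09717 + 2.14542 + 29.75361 = 33.99620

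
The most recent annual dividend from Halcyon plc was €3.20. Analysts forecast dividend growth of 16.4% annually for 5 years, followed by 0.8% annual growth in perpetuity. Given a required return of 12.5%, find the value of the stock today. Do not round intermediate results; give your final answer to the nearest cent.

€50.43

D_1 = 3.72480
D_2 = 4.33567
D_3 = 5.04672
D_4 = 5.87438
D_5 = 6.83778
Terminal value at year 5: TV = D_5×(1+g_2)/(r−g_2) = 6.89248/0.117 = 58.91007
P_0 = D_1/(1+r)^1 + D_2/(1+r)^2 + D_3/(1+r)^3 + D_4/(1+r)^4 + D_5/(1+r)^5 + TV/(1+r)^5
    = 3.31093 + 3.42571 + 3.54447 + 3.66735 + 3.79448 + 32.69090 = 50.43385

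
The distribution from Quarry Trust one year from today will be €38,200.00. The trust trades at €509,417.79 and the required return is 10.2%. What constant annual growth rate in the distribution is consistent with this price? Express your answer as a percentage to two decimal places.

2.70%

P = D₁/(r−g) ⇒ g = r − D₁/P = 0.102 − €38,200.00/€509,417.79 = 0.027012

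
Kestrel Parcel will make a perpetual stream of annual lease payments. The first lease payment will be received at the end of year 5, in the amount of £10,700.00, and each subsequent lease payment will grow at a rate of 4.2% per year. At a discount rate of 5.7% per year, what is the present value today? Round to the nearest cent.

£571468.86

Value at end of year 4: C₁ / (r − g) = £10,700.00 / (0.057 − 0.042) = £713,333.3333
Discount to today: PV = £713,333.3333 / (1 + 0.057)^4 = £713,333.3333 / 1.248245 = £571,468.86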